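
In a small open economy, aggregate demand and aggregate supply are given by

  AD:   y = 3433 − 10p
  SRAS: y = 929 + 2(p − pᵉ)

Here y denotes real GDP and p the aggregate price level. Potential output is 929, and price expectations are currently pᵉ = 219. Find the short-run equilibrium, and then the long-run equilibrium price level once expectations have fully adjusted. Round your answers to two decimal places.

Short run: with pᵉ = 219, SRAS is y = 491 + 2p. Setting AD = SRAS gives 2942 = 12p, so p = 245.17 and y = 3433 − 10p = 981.33.
Output 981.33 is above potential 929, so over time expected prices rise and SRAS shifts left until y returns to 929.
Long run: y = 929 on the AD curve gives 929 = 3433 − 10p, so p = 250.40.

Short run: p = 245.17, y = 981.33. Long run: p = 250.40.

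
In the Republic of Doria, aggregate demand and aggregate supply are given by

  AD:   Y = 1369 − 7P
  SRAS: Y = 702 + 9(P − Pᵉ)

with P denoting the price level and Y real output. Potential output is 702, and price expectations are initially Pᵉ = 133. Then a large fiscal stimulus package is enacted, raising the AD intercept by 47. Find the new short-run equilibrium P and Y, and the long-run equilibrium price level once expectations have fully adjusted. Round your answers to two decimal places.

Short run: P = 119.44, Y = 579.94. Long run: P = 102.00.

AD shifts right: new AD is Y = 1416 − 7P. With Pᵉ = 133, SRAS is Y = 9P − 495.
Short run: 1416 − 7P = 9P − 495 gives 1911 = 16P, so P = 119.44 and Y = 1416 − 7P = 579.94.
Y = 579.94 is below potential 702; expectations adjust and SRAS shifts right until Y = 702.
Long run: on the new AD curve, 702 = 1416 − 7P gives P = 102.00.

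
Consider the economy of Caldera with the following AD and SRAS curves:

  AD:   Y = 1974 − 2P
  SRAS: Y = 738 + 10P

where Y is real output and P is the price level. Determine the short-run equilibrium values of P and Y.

P = 103, Y = 1768

Set AD = SRAS: 1974 − 2P = 738 + 10P, so 1236 = 12P and P = 103.
Then Y = 1974 − 2·103 = 1768.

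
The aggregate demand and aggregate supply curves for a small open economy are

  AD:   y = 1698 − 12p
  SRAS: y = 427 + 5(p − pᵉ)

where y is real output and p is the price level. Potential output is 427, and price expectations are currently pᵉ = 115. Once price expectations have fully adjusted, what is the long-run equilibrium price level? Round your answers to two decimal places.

Long-run p = 105.92

Short run: with pᵉ = 115, SRAS is y = 5p − 148. Setting AD = SRAS gives 1846 = 17p, so p = 108.59 and y = 1698 − 12p = 394.94.
Output 394.94 is below potential 427, so over time expected prices fall and SRAS shifts right until y returns to 427.
Long run: y = 427 on the AD curve gives 427 = 1698 − 12p, so p = 105.92.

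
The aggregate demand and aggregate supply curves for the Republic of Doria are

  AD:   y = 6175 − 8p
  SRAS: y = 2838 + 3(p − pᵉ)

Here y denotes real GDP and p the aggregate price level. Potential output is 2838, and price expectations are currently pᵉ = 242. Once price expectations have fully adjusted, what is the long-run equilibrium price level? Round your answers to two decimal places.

Long-run p = 417.13

Short run: with pᵉ = 242, SRAS is y = 2112 + 3p. Setting AD = SRAS gives 4063 = 11p, so p = 369.36 and y = 6175 − 8p = 3220.09.
Output 3220.09 is above potential 2838, so over time expected prices rise and SRAS shifts left until y returns to 2838.
Long run: y = 2838 on the AD curve gives 2838 = 6175 − 8p, so p = 417.13.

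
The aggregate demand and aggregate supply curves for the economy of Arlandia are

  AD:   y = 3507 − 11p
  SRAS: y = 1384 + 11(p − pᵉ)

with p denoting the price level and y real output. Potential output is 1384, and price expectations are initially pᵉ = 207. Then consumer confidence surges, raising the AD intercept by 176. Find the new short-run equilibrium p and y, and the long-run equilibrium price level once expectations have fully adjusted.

AD shifts right: new AD is y = 3683 − 11p. With pᵉ = 207, SRAS is y = 11p − 893.
Short run: 3683 − 11p = 11p − 893 gives 4576 = 22p, so p = 208 and y = 3683 − 11·208 = 1395.
y = 1395 is above potential 1384; expectations adjust and SRAS shifts left until y = 1384.
Long run: on the new AD curve, 1384 = 3683 − 11p gives p = 209.

Short run: p = 208, y = 1395. Long run: p = 209.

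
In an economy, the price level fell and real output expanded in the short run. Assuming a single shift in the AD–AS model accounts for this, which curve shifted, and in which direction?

P fell and Y rose. An AD shift moves P and Y in the same direction; an SRAS shift moves them in opposite directions.
Here P and Y moved in opposite directions, so the SRAS curve shifted.
Since Y rose, SRAS shifted right.

SRAS shifted right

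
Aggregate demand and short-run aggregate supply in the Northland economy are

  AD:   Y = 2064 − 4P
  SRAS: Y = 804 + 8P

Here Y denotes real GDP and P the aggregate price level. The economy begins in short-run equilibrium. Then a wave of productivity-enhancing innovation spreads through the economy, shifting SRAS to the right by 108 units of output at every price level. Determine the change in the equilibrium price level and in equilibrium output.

ΔP = -9, ΔY = +36

This is a positive supply shock: SRAS shifts right.
New SRAS: Y = 912 + 8P.
Set AD = SRAS: 2064 − 4P = 912 + 8P, so 1152 = 12P and P = 96.
Y = 2064 − 4·96 = 1680.
Initially P = 105, Y = 1644, so ΔP = -9 and ΔY = +36.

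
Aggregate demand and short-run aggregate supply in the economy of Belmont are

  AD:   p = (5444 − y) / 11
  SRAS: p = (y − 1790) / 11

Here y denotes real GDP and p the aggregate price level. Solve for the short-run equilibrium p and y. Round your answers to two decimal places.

p = 166.09, y = 3617.00

Rearrange AD to y = 5444 − 11p.
Rearrange SRAS to y = 1790 + 11p.
Set AD = SRAS: 5444 − 11p = 1790 + 11p, so 3654 = 22p and p = 166.09.
Substituting into AD, y = 5444 − 11p = 3617.00.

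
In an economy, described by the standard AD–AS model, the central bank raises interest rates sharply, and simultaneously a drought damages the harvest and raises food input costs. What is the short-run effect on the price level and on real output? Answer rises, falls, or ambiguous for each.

The first event is a negative demand shock: AD shifts left, which by itself pushes P down and Y down.
The second is an adverse supply shock: SRAS shifts left, which by itself pushes P up and Y down.
The two shocks push P in opposite directions, so the effect on P is ambiguous. Both shocks push Y down, so Y falls.

Price level: ambiguous; output: falls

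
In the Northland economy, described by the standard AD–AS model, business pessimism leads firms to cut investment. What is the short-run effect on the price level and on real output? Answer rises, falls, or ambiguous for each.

Price level: falls; output: falls

This is a negative demand shock: AD shifts left.
Moving along the upward-sloping SRAS curve, P falls and Y falls.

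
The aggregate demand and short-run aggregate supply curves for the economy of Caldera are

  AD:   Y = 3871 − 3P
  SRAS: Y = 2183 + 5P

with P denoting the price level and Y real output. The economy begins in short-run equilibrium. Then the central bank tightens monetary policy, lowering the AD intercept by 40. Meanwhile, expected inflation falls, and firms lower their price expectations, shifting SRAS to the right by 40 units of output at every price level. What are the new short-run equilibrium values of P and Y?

After both shocks: AD is Y = 3831 − 3P and SRAS is Y = 2223 + 5P.
Setting them equal: 1608 = 8P, so P = 201.
Y = 3831 − 3·201 = 3228.

P = 201, Y = 3228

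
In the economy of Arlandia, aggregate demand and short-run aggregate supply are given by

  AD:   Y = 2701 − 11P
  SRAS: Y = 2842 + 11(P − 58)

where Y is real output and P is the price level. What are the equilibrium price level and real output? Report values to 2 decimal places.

Write SRAS as Y = 2842 + 11P − 638 = 2204 + 11P.
Set AD = SRAS: 2701 − 11P = 2204 + 11P, so 497 = 22P and P = 22.59.
Substituting into AD, Y = 2701 − 11P = 2452.50.

P = 22.59, Y = 2452.50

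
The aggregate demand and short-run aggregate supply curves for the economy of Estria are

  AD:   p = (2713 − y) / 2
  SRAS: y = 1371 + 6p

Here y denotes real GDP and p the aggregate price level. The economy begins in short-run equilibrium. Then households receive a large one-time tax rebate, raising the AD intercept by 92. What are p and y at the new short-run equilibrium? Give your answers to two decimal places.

p = 179.25, y = 2446.50

This is a positive demand shock: AD shifts right.
New AD: y = 2805 − 2p.
Set AD = SRAS: 2805 − 2p = 1371 + 6p, so 1434 = 8p and p = 179.25.
Substituting into AD, y = 2446.50.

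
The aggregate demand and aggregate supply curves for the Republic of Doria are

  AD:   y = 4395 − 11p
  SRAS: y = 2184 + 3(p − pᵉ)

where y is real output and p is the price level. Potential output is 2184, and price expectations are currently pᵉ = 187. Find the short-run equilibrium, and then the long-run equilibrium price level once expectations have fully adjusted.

Short run: with pᵉ = 187, SRAS is y = 1623 + 3p. Setting AD = SRAS gives 2772 = 14p, so p = 198 and y = 4395 − 11·198 = 2217.
Output 2217 is above potential 2184, so over time expected prices rise and SRAS shifts left until y returns to 2184.
Long run: y = 2184 on the AD curve gives 2184 = 4395 − 11p, so p = 201.

Short run: p = 198, y = 2217. Long run: p = 201.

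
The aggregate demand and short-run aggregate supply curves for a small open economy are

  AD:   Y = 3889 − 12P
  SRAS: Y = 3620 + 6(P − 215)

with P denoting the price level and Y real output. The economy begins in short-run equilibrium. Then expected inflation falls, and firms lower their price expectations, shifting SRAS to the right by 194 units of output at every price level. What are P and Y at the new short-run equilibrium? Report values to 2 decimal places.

This is a positive supply shock: SRAS shifts right.
New SRAS: Y = 2524 + 6P.
Set AD = SRAS: 3889 − 12P = 2524 + 6P, so 1365 = 18P and P = 75.83.
Substituting into AD, Y = 2979.00.

P = 75.83, Y = 2979.00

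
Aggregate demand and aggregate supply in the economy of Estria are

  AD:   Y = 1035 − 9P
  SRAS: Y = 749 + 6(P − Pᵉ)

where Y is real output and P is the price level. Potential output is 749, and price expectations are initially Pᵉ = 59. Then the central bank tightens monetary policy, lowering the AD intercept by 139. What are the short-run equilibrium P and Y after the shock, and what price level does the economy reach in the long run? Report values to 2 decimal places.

Short run: P = 33.40, Y = 595.40. Long run: P = 16.33.

AD shifts left: new AD is Y = 896 − 9P. With Pᵉ = 59, SRAS is Y = 395 + 6P.
Short run: 896 − 9P = 395 + 6P gives 501 = 15P, so P = 33.40 and Y = 896 − 9P = 595.40.
Y = 595.40 is below potential 749; expectations adjust and SRAS shifts right until Y = 749.
Long run: on the new AD curve, 749 = 896 − 9P gives P = 16.33.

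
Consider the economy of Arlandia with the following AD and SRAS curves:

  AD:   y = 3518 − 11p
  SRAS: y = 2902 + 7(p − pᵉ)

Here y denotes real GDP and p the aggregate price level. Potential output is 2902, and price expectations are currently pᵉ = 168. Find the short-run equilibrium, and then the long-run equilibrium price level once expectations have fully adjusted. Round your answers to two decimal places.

Short run: with pᵉ = 168, SRAS is y = 1726 + 7p. Setting AD = SRAS gives 1792 = 18p, so p = 99.56 and y = 3518 − 11p = 2422.89.
Output 2422.89 is below potential 2902, so over time expected prices fall and SRAS shifts right until y returns to 2902.
Long run: y = 2902 on the AD curve gives 2902 = 3518 − 11p, so p = 56.00.

Short run: p = 99.56, y = 2422.89. Long run: p = 56.00.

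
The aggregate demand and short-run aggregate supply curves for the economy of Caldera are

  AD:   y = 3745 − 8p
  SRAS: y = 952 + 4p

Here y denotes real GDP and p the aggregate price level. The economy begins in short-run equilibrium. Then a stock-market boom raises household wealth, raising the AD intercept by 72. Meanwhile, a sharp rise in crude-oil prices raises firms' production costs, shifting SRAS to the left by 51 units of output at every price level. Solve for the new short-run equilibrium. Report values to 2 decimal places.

After both shocks: AD is y = 3817 − 8p and SRAS is y = 901 + 4p.
Setting them equal: 2916 = 12p, so p = 243.00.
Substituting into AD, y = 1873.00.

p = 243.00, y = 1873.00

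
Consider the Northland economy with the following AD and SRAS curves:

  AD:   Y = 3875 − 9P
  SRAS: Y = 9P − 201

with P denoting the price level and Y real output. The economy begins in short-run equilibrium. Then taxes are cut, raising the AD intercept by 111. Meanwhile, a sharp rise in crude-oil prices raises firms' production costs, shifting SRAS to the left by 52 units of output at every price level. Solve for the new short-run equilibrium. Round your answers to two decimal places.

After both shocks: AD is Y = 3986 − 9P and SRAS is Y = 9P − 253.
Setting them equal: 4239 = 18P, so P = 235.50.
Substituting into AD, Y = 1866.50.

P = 235.50, Y = 1866.50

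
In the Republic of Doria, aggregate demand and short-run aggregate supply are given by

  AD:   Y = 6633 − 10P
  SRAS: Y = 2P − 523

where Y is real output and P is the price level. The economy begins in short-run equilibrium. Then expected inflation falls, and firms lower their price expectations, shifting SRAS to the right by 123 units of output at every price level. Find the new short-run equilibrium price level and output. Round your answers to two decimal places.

This is a positive supply shock: SRAS shifts right.
New SRAS: Y = 2P − 400.
Set AD = SRAS: 6633 − 10P = 2P − 400, so 7033 = 12P and P = 586.08.
Substituting into AD, Y = 772.17.

P = 586.08, Y = 772.17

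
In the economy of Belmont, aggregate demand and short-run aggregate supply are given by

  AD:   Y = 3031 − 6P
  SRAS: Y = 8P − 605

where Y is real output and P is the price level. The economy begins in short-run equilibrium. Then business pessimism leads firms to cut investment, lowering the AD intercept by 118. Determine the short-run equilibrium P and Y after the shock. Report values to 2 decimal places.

This is a negative demand shock: AD shifts left.
New AD: Y = 2913 − 6P.
Set AD = SRAS: 2913 − 6P = 8P − 605, so 3518 = 14P and P = 251.29.
Substituting into AD, Y = 1405.29.

P = 251.29, Y = 1405.29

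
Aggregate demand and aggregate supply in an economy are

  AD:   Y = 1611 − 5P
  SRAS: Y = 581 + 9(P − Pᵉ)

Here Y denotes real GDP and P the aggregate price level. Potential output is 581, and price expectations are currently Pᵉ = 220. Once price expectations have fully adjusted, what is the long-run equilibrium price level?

Long-run P = 206

Short run: with Pᵉ = 220, SRAS is Y = 9P − 1399. Setting AD = SRAS gives 3010 = 14P, so P = 215 and Y = 1611 − 5·215 = 536.
Output 536 is below potential 581, so over time expected prices fall and SRAS shifts right until Y returns to 581.
Long run: Y = 581 on the AD curve gives 581 = 1611 − 5P, so P = 206.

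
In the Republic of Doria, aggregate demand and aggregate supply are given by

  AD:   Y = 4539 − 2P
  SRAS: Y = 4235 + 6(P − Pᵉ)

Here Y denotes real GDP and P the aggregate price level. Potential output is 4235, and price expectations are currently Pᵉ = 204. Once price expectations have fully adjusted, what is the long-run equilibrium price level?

Long-run P = 152

Short run: with Pᵉ = 204, SRAS is Y = 3011 + 6P. Setting AD = SRAS gives 1528 = 8P, so P = 191 and Y = 4539 − 2·191 = 4157.
Output 4157 is below potential 4235, so over time expected prices fall and SRAS shifts right until Y returns to 4235.
Long run: Y = 4235 on the AD curve gives 4235 = 4539 − 2P, so P = 152.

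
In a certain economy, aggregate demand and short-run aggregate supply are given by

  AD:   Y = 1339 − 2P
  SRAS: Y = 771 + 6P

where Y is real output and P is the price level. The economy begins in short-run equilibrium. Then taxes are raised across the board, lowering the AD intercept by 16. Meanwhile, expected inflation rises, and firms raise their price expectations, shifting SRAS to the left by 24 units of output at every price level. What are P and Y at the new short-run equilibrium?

After both shocks: AD is Y = 1323 − 2P and SRAS is Y = 747 + 6P.
Setting them equal: 576 = 8P, so P = 72.
Y = 1323 − 2·72 = 1179.

P = 72, Y = 1179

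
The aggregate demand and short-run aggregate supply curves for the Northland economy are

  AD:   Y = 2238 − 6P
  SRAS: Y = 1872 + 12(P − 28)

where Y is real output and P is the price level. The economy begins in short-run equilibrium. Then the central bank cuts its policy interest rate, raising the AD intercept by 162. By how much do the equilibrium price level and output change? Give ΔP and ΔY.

This is a positive demand shock: AD shifts right.
New AD: Y = 2400 − 6P.
SRAS can be written Y = 1536 + 12P.
Set AD = SRAS: 2400 − 6P = 1536 + 12P, so 864 = 18P and P = 48.
Y = 2400 − 6·48 = 2112.
Initially P = 39, Y = 2004, so ΔP = +9 and ΔY = +108.

ΔP = +9, ΔY = +108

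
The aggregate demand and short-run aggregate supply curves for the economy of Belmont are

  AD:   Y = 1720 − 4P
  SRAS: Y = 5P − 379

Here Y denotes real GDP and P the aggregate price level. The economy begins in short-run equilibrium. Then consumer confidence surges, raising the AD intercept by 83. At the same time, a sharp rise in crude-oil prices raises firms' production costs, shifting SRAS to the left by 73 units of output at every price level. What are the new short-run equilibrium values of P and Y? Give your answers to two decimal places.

After both shocks: AD is Y = 1803 − 4P and SRAS is Y = 5P − 452.
Setting them equal: 2255 = 9P, so P = 250.56.
Substituting into AD, Y = 800.78.

P = 250.56, Y = 800.78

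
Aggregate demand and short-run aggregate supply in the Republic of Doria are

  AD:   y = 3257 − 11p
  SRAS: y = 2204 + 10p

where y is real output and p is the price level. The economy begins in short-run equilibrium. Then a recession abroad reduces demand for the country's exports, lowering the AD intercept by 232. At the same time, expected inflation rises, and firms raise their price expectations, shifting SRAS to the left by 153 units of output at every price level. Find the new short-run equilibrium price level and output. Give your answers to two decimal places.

After both shocks: AD is y = 3025 − 11p and SRAS is y = 2051 + 10p.
Setting them equal: 974 = 21p, so p = 46.38.
Substituting into AD, y = 2514.81.

p = 46.38, y = 2514.81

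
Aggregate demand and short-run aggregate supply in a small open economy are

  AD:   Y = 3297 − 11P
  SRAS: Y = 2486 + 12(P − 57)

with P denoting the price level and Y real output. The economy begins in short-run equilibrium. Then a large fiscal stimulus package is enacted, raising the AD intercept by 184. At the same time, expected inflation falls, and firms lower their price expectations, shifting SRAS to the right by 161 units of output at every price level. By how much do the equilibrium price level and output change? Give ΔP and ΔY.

ΔP = +1, ΔY = +173

After both shocks: AD is Y = 3481 − 11P and SRAS is Y = 1963 + 12P.
Setting them equal: 1518 = 23P, so P = 66.
Y = 3481 − 11·66 = 2755.
Initially P = 65, Y = 2582, so ΔP = +1 and ΔY = +173.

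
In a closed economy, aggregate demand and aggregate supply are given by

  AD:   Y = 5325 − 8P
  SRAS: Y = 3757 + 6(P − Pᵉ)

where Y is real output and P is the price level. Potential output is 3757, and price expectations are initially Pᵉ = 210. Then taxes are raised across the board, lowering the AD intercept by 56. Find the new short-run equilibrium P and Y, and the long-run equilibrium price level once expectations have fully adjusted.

Short run: P = 198, Y = 3685. Long run: P = 189.

AD shifts left: new AD is Y = 5269 − 8P. With Pᵉ = 210, SRAS is Y = 2497 + 6P.
Short run: 5269 − 8P = 2497 + 6P gives 2772 = 14P, so P = 198 and Y = 5269 − 8·198 = 3685.
Y = 3685 is below potential 3757; expectations adjust and SRAS shifts right until Y = 3757.
Long run: on the new AD curve, 3757 = 5269 − 8P gives P = 189.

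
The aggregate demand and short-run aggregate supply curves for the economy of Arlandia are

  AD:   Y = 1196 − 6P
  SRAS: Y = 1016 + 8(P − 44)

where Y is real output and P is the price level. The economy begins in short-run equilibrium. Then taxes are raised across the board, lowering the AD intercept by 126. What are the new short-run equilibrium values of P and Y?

P = 29, Y = 896

This is a negative demand shock: AD shifts left.
New AD: Y = 1070 − 6P.
SRAS can be written Y = 664 + 8P.
Set AD = SRAS: 1070 − 6P = 664 + 8P, so 406 = 14P and P = 29.
Y = 1070 − 6·29 = 896.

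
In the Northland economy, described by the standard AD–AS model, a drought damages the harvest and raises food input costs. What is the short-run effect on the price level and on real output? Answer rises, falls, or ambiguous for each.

Price level: rises; output: falls

This is an adverse supply shock: SRAS shifts left.
Moving along the downward-sloping AD curve, P rises and Y falls.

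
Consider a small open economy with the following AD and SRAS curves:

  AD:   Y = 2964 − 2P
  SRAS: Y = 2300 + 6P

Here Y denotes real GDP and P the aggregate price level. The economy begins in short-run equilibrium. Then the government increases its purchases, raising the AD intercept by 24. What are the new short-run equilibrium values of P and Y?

This is a positive demand shock: AD shifts right.
New AD: Y = 2988 − 2P.
Set AD = SRAS: 2988 − 2P = 2300 + 6P, so 688 = 8P and P = 86.
Y = 2988 − 2·86 = 2816.

P = 86, Y = 2816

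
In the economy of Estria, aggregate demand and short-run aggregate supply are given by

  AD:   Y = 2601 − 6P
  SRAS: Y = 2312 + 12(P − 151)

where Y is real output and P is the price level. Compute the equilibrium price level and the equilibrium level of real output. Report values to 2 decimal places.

Write SRAS as Y = 2312 + 12P − 1812 = 500 + 12P.
Set AD = SRAS: 2601 − 6P = 500 + 12P, so 2101 = 18P and P = 116.72.
Substituting into AD, Y = 2601 − 6P = 1900.67.

P = 116.72, Y = 1900.67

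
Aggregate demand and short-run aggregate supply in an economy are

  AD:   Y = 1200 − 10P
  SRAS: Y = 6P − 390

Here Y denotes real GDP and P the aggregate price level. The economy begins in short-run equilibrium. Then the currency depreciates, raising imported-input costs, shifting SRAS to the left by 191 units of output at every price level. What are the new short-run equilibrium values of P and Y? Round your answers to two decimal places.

This is a negative supply shock: SRAS shifts left.
New SRAS: Y = 6P − 581.
Set AD = SRAS: 1200 − 10P = 6P − 581, so 1781 = 16P and P = 111.31.
Substituting into AD, Y = 86.88.

P = 111.31, Y = 86.88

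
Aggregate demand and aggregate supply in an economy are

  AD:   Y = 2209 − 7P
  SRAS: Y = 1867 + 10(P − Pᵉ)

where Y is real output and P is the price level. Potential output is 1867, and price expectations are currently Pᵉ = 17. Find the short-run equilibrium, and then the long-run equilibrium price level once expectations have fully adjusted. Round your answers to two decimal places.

Short run: with Pᵉ = 17, SRAS is Y = 1697 + 10P. Setting AD = SRAS gives 512 = 17P, so P = 30.12 and Y = 2209 − 7P = 1998.18.
Output 1998.18 is above potential 1867, so over time expected prices rise and SRAS shifts left until Y returns to 1867.
Long run: Y = 1867 on the AD curve gives 1867 = 2209 − 7P, so P = 48.86.

Short run: P = 30.12, Y = 1998.18. Long run: P = 48.86.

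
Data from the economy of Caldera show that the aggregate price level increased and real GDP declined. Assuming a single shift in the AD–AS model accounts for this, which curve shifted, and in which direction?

P rose and Y fell. An AD shift moves P and Y in the same direction; an SRAS shift moves them in opposite directions.
Here P and Y moved in opposite directions, so the SRAS curve shifted.
Since Y fell, SRAS shifted left.

SRAS shifted left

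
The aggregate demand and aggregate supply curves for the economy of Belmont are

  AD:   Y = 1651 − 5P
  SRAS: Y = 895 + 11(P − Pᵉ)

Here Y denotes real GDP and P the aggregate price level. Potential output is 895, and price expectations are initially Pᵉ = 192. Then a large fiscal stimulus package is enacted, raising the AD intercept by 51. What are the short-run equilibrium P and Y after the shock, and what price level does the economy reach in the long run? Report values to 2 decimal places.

Short run: P = 182.44, Y = 789.81. Long run: P = 161.40.

AD shifts right: new AD is Y = 1702 − 5P. With Pᵉ = 192, SRAS is Y = 11P − 1217.
Short run: 1702 − 5P = 11P − 1217 gives 2919 = 16P, so P = 182.44 and Y = 1702 − 5P = 789.81.
Y = 789.81 is below potential 895; expectations adjust and SRAS shifts right until Y = 895.
Long run: on the new AD curve, 895 = 1702 − 5P gives P = 161.40.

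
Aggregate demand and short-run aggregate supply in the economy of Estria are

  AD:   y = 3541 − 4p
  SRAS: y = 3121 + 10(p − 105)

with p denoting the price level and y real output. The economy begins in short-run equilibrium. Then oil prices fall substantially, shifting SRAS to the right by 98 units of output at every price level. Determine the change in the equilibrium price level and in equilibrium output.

Δp = -7, Δy = +28

This is a positive supply shock: SRAS shifts right.
New SRAS: y = 2169 + 10p.
Set AD = SRAS: 3541 − 4p = 2169 + 10p, so 1372 = 14p and p = 98.
y = 3541 − 4·98 = 3149.
Initially p = 105, y = 3121, so Δp = -7 and Δy = +28.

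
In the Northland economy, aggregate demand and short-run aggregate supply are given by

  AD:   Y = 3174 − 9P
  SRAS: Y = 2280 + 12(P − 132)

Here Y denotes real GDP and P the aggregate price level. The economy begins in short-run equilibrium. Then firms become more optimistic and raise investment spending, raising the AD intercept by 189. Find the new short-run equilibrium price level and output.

P = 127, Y = 2220

This is a positive demand shock: AD shifts right.
New AD: Y = 3363 − 9P.
SRAS can be written Y = 696 + 12P.
Set AD = SRAS: 3363 − 9P = 696 + 12P, so 2667 = 21P and P = 127.
Y = 3363 − 9·127 = 2220.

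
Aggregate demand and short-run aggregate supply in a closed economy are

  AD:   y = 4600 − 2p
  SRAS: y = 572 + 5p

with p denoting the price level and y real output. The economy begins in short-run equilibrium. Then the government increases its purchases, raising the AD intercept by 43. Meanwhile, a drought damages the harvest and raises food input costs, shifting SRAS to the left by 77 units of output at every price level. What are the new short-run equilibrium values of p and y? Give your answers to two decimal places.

p = 592.57, y = 3457.86

After both shocks: AD is y = 4643 − 2p and SRAS is y = 495 + 5p.
Setting them equal: 4148 = 7p, so p = 592.57.
Substituting into AD, y = 3457.86.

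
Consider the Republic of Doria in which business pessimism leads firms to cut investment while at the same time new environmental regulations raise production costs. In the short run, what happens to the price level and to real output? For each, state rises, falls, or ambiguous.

The first event is a negative demand shock: AD shifts left, which by itself pushes P down and Y down.
The second is an adverse supply shock: SRAS shifts left, which by itself pushes P up and Y down.
The two shocks push P in opposite directions, so the effect on P is ambiguous. Both shocks push Y down, so Y falls.

Price level: ambiguous; output: falls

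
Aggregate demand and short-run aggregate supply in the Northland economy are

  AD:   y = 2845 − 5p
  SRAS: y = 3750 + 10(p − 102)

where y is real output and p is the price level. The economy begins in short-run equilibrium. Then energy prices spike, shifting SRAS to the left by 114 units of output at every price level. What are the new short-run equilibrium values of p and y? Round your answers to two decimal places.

p = 15.27, y = 2768.67

This is a negative supply shock: SRAS shifts left.
New SRAS: y = 2616 + 10p.
Set AD = SRAS: 2845 − 5p = 2616 + 10p, so 229 = 15p and p = 15.27.
Substituting into AD, y = 2768.67.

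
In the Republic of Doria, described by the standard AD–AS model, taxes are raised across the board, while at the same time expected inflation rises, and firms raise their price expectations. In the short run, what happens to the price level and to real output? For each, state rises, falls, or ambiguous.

The first event is a negative demand shock: AD shifts left, which by itself pushes P down and Y down.
The second is an adverse supply shock: SRAS shifts left, which by itself pushes P up and Y down.
The two shocks push P in opposite directions, so the effect on P is ambiguous. Both shocks push Y down, so Y falls.

Price level: ambiguous; output: falls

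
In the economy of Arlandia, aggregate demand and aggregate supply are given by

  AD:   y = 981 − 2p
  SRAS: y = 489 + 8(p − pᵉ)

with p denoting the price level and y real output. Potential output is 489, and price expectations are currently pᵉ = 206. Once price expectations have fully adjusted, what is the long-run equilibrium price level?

Short run: with pᵉ = 206, SRAS is y = 8p − 1159. Setting AD = SRAS gives 2140 = 10p, so p = 214 and y = 981 − 2·214 = 553.
Output 553 is above potential 489, so over time expected prices rise and SRAS shifts left until y returns to 489.
Long run: y = 489 on the AD curve gives 489 = 981 − 2p, so p = 246.

Long-run p = 246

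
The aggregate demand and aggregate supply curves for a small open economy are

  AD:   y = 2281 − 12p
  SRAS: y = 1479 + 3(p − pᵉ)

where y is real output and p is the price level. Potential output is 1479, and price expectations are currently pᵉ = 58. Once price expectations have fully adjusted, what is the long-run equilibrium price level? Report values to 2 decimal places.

Long-run p = 66.83

Short run: with pᵉ = 58, SRAS is y = 1305 + 3p. Setting AD = SRAS gives 976 = 15p, so p = 65.07 and y = 2281 − 12p = 1500.20.
Output 1500.20 is above potential 1479, so over time expected prices rise and SRAS shifts left until y returns to 1479.
Long run: y = 1479 on the AD curve gives 1479 = 2281 − 12p, so p = 66.83.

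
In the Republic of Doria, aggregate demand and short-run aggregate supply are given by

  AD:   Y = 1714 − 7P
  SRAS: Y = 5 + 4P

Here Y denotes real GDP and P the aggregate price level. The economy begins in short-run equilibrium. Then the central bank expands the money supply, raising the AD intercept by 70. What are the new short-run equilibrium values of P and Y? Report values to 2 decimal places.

This is a positive demand shock: AD shifts right.
New AD: Y = 1784 − 7P.
Set AD = SRAS: 1784 − 7P = 5 + 4P, so 1779 = 11P and P = 161.73.
Substituting into AD, Y = 651.91.

P = 161.73, Y = 651.91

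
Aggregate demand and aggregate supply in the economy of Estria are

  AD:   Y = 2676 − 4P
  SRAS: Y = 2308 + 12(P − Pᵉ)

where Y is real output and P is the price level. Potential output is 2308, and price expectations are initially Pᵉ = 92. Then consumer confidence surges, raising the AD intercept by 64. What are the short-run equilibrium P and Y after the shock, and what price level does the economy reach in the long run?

AD shifts right: new AD is Y = 2740 − 4P. With Pᵉ = 92, SRAS is Y = 1204 + 12P.
Short run: 2740 − 4P = 1204 + 12P gives 1536 = 16P, so P = 96 and Y = 2740 − 4·96 = 2356.
Y = 2356 is above potential 2308; expectations adjust and SRAS shifts left until Y = 2308.
Long run: on the new AD curve, 2308 = 2740 − 4P gives P = 108.

Short run: P = 96, Y = 2356. Long run: P = 108.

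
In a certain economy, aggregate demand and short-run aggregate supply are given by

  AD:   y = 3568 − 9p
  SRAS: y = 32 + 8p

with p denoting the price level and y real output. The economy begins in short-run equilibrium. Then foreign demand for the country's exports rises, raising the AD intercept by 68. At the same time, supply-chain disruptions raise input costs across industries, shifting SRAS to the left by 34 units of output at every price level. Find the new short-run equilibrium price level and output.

p = 214, y = 1710

After both shocks: AD is y = 3636 − 9p and SRAS is y = 8p − 2.
Setting them equal: 3638 = 17p, so p = 214.
y = 3636 − 9·214 = 1710.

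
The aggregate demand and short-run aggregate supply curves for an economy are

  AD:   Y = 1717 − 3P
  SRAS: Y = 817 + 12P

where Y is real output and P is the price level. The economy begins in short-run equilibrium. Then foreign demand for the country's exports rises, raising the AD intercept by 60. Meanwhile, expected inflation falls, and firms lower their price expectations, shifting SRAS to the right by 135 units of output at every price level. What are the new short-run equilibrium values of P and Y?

After both shocks: AD is Y = 1777 − 3P and SRAS is Y = 952 + 12P.
Setting them equal: 825 = 15P, so P = 55.
Y = 1777 − 3·55 = 1612.

P = 55, Y = 1612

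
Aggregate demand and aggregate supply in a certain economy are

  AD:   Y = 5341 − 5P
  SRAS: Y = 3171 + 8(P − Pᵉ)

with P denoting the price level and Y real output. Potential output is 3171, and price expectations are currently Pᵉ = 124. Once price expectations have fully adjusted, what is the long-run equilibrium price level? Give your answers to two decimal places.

Long-run P = 434.00

Short run: with Pᵉ = 124, SRAS is Y = 2179 + 8P. Setting AD = SRAS gives 3162 = 13P, so P = 243.23 and Y = 5341 − 5P = 4124.85.
Output 4124.85 is above potential 3171, so over time expected prices rise and SRAS shifts left until Y returns to 3171.
Long run: Y = 3171 on the AD curve gives 3171 = 5341 − 5P, so P = 434.00.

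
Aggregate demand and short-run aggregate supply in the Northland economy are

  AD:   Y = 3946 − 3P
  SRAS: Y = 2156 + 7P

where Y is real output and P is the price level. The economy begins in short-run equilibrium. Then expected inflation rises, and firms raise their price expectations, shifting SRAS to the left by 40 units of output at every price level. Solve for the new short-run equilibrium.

This is a negative supply shock: SRAS shifts left.
New SRAS: Y = 2116 + 7P.
Set AD = SRAS: 3946 − 3P = 2116 + 7P, so 1830 = 10P and P = 183.
Y = 3946 − 3·183 = 3397.

P = 183, Y = 3397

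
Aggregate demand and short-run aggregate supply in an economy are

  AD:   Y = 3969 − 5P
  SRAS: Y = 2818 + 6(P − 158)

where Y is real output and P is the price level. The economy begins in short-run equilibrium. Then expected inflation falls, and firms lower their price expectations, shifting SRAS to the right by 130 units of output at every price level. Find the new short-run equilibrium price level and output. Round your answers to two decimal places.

P = 179.00, Y = 3074.00

This is a positive supply shock: SRAS shifts right.
New SRAS: Y = 2000 + 6P.
Set AD = SRAS: 3969 − 5P = 2000 + 6P, so 1969 = 11P and P = 179.00.
Substituting into AD, Y = 3074.00.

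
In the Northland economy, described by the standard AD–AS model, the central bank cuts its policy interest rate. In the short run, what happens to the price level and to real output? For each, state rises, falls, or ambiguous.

Price level: rises; output: rises

This is a positive demand shock: AD shifts right.
Moving along the upward-sloping SRAS curve, P rises and Y rises.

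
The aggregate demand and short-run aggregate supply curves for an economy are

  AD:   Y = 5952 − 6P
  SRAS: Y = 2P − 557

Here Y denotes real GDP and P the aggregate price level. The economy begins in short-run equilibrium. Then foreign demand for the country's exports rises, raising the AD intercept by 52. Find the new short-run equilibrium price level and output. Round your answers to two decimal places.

This is a positive demand shock: AD shifts right.
New AD: Y = 6004 − 6P.
Set AD = SRAS: 6004 − 6P = 2P − 557, so 6561 = 8P and P = 820.13.
Substituting into AD, Y = 1083.25.

P = 820.13, Y = 1083.25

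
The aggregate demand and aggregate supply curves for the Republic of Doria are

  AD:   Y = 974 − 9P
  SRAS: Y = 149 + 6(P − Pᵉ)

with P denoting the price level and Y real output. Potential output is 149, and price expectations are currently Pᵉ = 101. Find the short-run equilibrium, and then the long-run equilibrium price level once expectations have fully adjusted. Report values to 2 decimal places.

Short run: P = 95.40, Y = 115.40. Long run: P = 91.67.

Short run: with Pᵉ = 101, SRAS is Y = 6P − 457. Setting AD = SRAS gives 1431 = 15P, so P = 95.40 and Y = 974 − 9P = 115.40.
Output 115.40 is below potential 149, so over time expected prices fall and SRAS shifts right until Y returns to 149.
Long run: Y = 149 on the AD curve gives 149 = 974 − 9P, so P = 91.67.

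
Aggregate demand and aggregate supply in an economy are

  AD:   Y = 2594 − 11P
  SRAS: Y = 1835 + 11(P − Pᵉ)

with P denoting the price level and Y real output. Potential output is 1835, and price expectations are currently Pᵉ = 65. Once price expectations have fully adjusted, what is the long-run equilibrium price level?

Long-run P = 69

Short run: with Pᵉ = 65, SRAS is Y = 1120 + 11P. Setting AD = SRAS gives 1474 = 22P, so P = 67 and Y = 2594 − 11·67 = 1857.
Output 1857 is above potential 1835, so over time expected prices rise and SRAS shifts left until Y returns to 1835.
Long run: Y = 1835 on the AD curve gives 1835 = 2594 − 11P, so P = 69.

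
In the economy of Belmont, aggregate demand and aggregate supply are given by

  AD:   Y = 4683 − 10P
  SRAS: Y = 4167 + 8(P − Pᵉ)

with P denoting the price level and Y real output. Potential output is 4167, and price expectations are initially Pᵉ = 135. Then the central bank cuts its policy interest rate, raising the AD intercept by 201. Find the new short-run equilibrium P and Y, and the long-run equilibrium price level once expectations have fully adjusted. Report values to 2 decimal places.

AD shifts right: new AD is Y = 4884 − 10P. With Pᵉ = 135, SRAS is Y = 3087 + 8P.
Short run: 4884 − 10P = 3087 + 8P gives 1797 = 18P, so P = 99.83 and Y = 4884 − 10P = 3885.67.
Y = 3885.67 is below potential 4167; expectations adjust and SRAS shifts right until Y = 4167.
Long run: on the new AD curve, 4167 = 4884 − 10P gives P = 71.70.

Short run: P = 99.83, Y = 3885.67. Long run: P = 71.70.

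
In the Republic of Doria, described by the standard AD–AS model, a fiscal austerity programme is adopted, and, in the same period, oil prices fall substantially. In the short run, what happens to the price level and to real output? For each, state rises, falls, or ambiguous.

The first event is a negative demand shock: AD shifts left, which by itself pushes P down and Y down.
The second is a favourable supply shock: SRAS shifts right, which by itself pushes P down and Y up.
Both shocks push P down, so P falls. The two shocks push Y in opposite directions, so the effect on Y is ambiguous.

Price level: falls; output: ambiguous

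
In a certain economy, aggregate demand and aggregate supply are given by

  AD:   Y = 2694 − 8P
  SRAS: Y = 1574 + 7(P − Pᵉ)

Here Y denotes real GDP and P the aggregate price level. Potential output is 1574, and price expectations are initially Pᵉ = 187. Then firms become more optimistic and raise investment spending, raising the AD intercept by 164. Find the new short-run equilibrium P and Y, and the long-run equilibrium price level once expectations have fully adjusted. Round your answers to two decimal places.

Short run: P = 172.87, Y = 1475.07. Long run: P = 160.50.

AD shifts right: new AD is Y = 2858 − 8P. With Pᵉ = 187, SRAS is Y = 265 + 7P.
Short run: 2858 − 8P = 265 + 7P gives 2593 = 15P, so P = 172.87 and Y = 2858 − 8P = 1475.07.
Y = 1475.07 is below potential 1574; expectations adjust and SRAS shifts right until Y = 1574.
Long run: on the new AD curve, 1574 = 2858 − 8P gives P = 160.50.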